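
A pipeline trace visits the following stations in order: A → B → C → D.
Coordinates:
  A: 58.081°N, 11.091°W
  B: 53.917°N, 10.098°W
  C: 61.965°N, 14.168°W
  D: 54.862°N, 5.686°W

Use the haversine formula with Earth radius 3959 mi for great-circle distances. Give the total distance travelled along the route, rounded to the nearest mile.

1444 mi

Leg distances:
A→B: 290.3 mi  (cumulative 290.3 mi)
B→C: 575.5 mi  (cumulative 865.8 mi)
C→D: 577.9 mi  (cumulative 1443.6 mi)
Total route length ≈ 1444 mi.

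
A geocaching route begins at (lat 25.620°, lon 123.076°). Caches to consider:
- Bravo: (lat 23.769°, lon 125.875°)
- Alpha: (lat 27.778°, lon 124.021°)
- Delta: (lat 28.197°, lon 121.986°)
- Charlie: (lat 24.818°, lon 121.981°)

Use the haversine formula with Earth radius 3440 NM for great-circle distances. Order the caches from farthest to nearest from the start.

Distance from the start at (lat 25.620°, lon 123.076°) to each:
Bravo (lat 23.769°, lon 125.875°): 188.8 NM
Delta (lat 28.197°, lon 121.986°): 165.4 NM
Alpha (lat 27.778°, lon 124.021°): 139.1 NM
Charlie (lat 24.818°, lon 121.981°): 76.5 NM

Bravo, Delta, Alpha, Charlie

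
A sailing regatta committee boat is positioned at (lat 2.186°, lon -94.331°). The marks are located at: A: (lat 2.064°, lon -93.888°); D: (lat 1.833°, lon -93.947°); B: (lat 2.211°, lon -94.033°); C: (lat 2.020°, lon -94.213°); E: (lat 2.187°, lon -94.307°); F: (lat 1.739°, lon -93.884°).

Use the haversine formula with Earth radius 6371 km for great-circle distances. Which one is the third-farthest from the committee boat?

A

Distance to each, sorted:
F: 70.3 km
D: 58.0 km
A: 51.1 km
B: 33.2 km
C: 22.6 km
E: 2.7 km
The third-farthest is A at 51.1 km.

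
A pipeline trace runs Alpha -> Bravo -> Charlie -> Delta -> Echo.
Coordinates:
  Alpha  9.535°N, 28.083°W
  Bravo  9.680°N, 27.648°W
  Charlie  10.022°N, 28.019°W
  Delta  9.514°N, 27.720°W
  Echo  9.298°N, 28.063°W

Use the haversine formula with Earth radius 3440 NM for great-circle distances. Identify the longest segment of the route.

Leg distances:
Alpha→Bravo: 27.2 NM
Bravo→Charlie: 30.1 NM
Charlie→Delta: 35.3 NM
Delta→Echo: 24.1 NM
The longest leg is Charlie–Delta at 35.3 NM.

Charlie–Delta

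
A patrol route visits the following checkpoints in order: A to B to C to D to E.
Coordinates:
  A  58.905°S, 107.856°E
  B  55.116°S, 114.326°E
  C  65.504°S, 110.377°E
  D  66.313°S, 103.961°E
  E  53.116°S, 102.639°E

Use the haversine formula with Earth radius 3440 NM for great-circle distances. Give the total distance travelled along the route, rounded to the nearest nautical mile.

Leg distances:
A→B: 310.4 NM  (cumulative 310.4 NM)
B→C: 634.3 NM  (cumulative 944.7 NM)
C→D: 164.5 NM  (cumulative 1109.2 NM)
D→E: 793.3 NM  (cumulative 1902.5 NM)
Total route length ≈ 1902 NM.

1902 NM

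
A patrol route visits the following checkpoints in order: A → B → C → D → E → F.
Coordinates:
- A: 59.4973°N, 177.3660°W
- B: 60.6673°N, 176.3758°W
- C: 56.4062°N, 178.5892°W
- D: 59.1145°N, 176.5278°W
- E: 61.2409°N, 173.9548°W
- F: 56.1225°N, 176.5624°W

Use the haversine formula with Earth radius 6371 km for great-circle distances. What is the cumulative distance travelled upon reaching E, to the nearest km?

1233 km

Leg distances:
A→B: 141.2 km  (cumulative 141.2 km)
B→C: 490.8 km  (cumulative 632.1 km)
C→D: 325.0 km  (cumulative 957.0 km)
D→E: 275.9 km  (cumulative 1233.0 km)
Cumulative distance at E ≈ 1233 km.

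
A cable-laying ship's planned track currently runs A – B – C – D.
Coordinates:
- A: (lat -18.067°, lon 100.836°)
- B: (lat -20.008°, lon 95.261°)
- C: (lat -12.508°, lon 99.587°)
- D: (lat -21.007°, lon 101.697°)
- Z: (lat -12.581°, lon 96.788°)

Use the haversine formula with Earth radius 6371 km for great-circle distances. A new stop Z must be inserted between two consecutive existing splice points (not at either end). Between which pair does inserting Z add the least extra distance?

between B and C

Added distance for inserting Z between each consecutive pair:
A–B: 965.9 km
B–C: 192.6 km
C–D: 405.1 km
Smallest added distance is 192.6 km, inserting between B and C.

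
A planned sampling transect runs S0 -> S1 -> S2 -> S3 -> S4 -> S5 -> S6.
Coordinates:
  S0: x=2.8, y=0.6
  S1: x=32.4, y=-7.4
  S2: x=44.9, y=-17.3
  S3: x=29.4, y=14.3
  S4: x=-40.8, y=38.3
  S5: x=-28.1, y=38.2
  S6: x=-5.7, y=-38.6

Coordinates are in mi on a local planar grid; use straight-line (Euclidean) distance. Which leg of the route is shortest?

Leg distances:
S0→S1: 30.7 mi
S1→S2: 15.9 mi
S2→S3: 35.2 mi
S3→S4: 74.2 mi
S4→S5: 12.7 mi
S5→S6: 80.0 mi
The shortest leg is S4–S5 at 12.7 mi.

S4–S5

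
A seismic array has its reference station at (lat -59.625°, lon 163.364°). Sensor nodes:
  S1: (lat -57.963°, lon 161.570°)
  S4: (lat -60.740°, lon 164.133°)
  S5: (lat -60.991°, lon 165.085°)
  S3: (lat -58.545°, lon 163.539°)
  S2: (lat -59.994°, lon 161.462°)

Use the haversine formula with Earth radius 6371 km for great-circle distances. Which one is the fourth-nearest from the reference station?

Distance to each, sorted:
S2: 114.0 km
S3: 120.5 km
S4: 131.1 km
S5: 179.0 km
S1: 211.7 km
The fourth-nearest is S5 at 179.0 km.

S5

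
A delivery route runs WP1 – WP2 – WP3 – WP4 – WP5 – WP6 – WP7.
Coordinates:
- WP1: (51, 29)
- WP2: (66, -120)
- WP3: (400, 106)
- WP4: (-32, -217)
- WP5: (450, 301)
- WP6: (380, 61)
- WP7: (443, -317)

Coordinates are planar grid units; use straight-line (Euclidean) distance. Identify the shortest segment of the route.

Leg distances:
WP1→WP2: 149.8
WP2→WP3: 403.3
WP3→WP4: 539.4
WP4→WP5: 707.6
WP5→WP6: 250.0
WP6→WP7: 383.2
The shortest leg is WP1–WP2 at 149.8.

WP1–WP2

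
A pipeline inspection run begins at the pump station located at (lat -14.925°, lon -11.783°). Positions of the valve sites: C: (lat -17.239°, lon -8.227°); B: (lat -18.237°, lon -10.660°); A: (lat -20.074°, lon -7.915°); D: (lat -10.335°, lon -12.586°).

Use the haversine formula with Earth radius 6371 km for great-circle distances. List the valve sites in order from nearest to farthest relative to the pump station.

Distance from the pump station at (lat -14.925°, lon -11.783°) to each:
B (lat -18.237°, lon -10.660°): 387.2 km
C (lat -17.239°, lon -8.227°): 458.8 km
D (lat -10.335°, lon -12.586°): 517.8 km
A (lat -20.074°, lon -7.915°): 704.2 km

B, C, D, A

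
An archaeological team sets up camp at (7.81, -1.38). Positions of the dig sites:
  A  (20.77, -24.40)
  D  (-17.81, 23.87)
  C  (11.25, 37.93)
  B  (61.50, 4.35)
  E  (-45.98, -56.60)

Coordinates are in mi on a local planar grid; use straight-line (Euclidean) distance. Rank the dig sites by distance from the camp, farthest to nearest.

Computing each straight-line distance from (7.81, -1.38):
E (-45.98, -56.60): 77.1 mi
B (61.50, 4.35): 54.0 mi
C (11.25, 37.93): 39.5 mi
D (-17.81, 23.87): 36.0 mi
A (20.77, -24.40): 26.4 mi

E, B, C, D, A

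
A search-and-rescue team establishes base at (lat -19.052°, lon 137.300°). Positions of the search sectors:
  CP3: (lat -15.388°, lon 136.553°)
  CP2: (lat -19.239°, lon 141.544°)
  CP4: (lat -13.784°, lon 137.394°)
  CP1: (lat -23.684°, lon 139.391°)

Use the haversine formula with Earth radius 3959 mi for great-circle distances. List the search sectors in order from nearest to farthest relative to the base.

Distance from the base at (lat -19.052°, lon 137.300°) to each:
CP3 (lat -15.388°, lon 136.553°): 257.9 mi
CP2 (lat -19.239°, lon 141.544°): 277.3 mi
CP1 (lat -23.684°, lon 139.391°): 347.2 mi
CP4 (lat -13.784°, lon 137.394°): 364.1 mi

CP3, CP2, CP1, CP4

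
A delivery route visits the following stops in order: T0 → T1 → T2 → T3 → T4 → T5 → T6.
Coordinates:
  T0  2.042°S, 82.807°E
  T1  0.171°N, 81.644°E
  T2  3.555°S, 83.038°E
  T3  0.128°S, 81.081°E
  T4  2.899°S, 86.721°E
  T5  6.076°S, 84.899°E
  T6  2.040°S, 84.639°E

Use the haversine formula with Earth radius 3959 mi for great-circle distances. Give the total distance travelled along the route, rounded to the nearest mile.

1687 mi

Leg distances:
T0→T1: 172.7 mi  (cumulative 172.7 mi)
T1→T2: 274.9 mi  (cumulative 447.6 mi)
T2→T3: 272.6 mi  (cumulative 720.2 mi)
T3→T4: 434.0 mi  (cumulative 1154.3 mi)
T4→T5: 252.9 mi  (cumulative 1407.2 mi)
T5→T6: 279.5 mi  (cumulative 1686.6 mi)
Total route length ≈ 1687 mi.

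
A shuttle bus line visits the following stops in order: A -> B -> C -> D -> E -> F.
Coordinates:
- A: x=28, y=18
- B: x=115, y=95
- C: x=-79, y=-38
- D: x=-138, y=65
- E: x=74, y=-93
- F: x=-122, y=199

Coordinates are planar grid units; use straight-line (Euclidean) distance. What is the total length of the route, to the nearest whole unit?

1086

Leg distances:
A→B: 116.2  (cumulative 116.2)
B→C: 235.2  (cumulative 351.4)
C→D: 118.7  (cumulative 470.1)
D→E: 264.4  (cumulative 734.5)
E→F: 351.7  (cumulative 1086.2)
Total route length ≈ 1086.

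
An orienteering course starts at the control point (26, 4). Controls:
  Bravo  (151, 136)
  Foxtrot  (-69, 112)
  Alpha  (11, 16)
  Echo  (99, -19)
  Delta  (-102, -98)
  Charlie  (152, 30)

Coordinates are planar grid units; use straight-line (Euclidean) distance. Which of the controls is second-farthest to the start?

Delta

Distance to each, sorted:
Bravo: 181.8
Delta: 163.7
Foxtrot: 143.8
Charlie: 128.7
Echo: 76.5
Alpha: 19.2
The second-farthest is Delta at 163.7.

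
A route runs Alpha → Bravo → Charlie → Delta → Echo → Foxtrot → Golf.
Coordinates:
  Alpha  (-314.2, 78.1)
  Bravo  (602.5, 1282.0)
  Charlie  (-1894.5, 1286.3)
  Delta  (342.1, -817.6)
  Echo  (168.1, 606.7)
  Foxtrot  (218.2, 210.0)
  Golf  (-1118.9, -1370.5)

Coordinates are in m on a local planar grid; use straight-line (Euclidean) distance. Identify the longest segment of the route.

Leg distances:
Alpha→Bravo: 1513.2 m
Bravo→Charlie: 2497.0 m
Charlie→Delta: 3070.6 m
Delta→Echo: 1434.9 m
Echo→Foxtrot: 399.9 m
Foxtrot→Golf: 2070.2 m
The longest leg is Charlie–Delta at 3070.6 m.

Charlie–Delta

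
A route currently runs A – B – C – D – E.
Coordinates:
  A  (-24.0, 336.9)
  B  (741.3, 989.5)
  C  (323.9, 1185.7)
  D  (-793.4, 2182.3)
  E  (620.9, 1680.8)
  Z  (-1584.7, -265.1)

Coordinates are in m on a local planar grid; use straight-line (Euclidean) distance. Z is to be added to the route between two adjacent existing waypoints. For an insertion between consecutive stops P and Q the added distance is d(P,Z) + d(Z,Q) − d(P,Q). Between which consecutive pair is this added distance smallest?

Added distance for inserting Z between each consecutive pair:
A–B: 3309.8 m
B–C: 4579.0 m
C–D: 3472.4 m
D–E: 4012.9 m
Smallest added distance is 3309.8 m, inserting between A and B.

between A and B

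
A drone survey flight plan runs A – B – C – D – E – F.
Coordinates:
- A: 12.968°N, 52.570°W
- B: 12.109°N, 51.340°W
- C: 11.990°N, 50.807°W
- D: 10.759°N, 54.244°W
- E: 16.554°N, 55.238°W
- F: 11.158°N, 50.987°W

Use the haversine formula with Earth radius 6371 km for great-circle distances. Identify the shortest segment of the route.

B–C

Leg distances:
A→B: 164.2 km
B→C: 59.5 km
C→D: 398.9 km
D→E: 653.3 km
E→F: 755.3 km
The shortest leg is B–C at 59.5 km.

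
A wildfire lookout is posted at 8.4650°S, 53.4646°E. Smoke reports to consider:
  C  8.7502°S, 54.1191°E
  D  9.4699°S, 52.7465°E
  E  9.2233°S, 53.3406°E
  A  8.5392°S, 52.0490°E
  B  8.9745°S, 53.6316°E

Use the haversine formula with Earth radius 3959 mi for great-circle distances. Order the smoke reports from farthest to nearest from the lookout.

Computing each great-circle distance from 8.4650°S, 53.4646°E:
A 8.5392°S, 52.0490°E: 96.9 mi
D 9.4699°S, 52.7465°E: 85.0 mi
E 9.2233°S, 53.3406°E: 53.1 mi
C 8.7502°S, 54.1191°E: 48.9 mi
B 8.9745°S, 53.6316°E: 37.0 mi

A, D, E, C, B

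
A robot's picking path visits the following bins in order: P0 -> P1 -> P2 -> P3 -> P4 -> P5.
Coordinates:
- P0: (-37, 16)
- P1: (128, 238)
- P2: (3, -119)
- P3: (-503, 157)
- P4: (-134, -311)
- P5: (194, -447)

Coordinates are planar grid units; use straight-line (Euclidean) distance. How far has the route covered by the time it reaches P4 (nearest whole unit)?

Leg distances:
P0→P1: 276.6  (cumulative 276.6)
P1→P2: 378.3  (cumulative 654.9)
P2→P3: 576.4  (cumulative 1231.2)
P3→P4: 596.0  (cumulative 1827.2)
Cumulative distance at P4 ≈ 1827.

1827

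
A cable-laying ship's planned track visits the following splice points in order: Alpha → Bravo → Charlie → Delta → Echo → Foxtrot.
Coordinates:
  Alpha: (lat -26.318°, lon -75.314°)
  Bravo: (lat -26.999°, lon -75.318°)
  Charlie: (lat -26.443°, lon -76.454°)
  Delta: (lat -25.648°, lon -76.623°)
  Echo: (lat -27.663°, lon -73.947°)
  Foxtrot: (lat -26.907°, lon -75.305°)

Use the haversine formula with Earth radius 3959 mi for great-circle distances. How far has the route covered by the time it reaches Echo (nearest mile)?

399 mi

Leg distances:
Alpha→Bravo: 47.1 mi  (cumulative 47.1 mi)
Bravo→Charlie: 79.9 mi  (cumulative 127.0 mi)
Charlie→Delta: 55.9 mi  (cumulative 182.9 mi)
Delta→Echo: 216.1 mi  (cumulative 399.0 mi)
Cumulative distance at Echo ≈ 399 mi.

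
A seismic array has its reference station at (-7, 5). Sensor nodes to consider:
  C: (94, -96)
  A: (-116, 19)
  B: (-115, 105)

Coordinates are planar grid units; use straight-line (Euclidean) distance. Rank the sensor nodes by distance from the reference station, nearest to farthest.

Computing each straight-line distance from (-7, 5):
A (-116, 19): 109.9
C (94, -96): 142.8
B (-115, 105): 147.2

A, C, B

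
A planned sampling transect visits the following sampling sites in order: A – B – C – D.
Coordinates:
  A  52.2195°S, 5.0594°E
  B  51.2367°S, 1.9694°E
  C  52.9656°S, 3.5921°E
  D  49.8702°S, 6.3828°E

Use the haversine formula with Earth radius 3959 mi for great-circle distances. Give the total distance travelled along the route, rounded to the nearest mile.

532 mi

Leg distances:
A→B: 148.6 mi  (cumulative 148.6 mi)
B→C: 137.9 mi  (cumulative 286.5 mi)
C→D: 245.3 mi  (cumulative 531.9 mi)
Total route length ≈ 532 mi.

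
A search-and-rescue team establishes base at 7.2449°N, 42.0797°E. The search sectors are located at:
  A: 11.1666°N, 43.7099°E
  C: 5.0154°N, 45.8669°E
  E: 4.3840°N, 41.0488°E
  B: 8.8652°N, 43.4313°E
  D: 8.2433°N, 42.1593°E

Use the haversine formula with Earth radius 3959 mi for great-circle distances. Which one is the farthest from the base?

C

Distances from the base (7.2449°N, 42.0797°E):
C: 302.4 mi
A: 292.9 mi
E: 210.0 mi
B: 145.2 mi
D: 69.2 mi
The farthest is C at 302.4 mi.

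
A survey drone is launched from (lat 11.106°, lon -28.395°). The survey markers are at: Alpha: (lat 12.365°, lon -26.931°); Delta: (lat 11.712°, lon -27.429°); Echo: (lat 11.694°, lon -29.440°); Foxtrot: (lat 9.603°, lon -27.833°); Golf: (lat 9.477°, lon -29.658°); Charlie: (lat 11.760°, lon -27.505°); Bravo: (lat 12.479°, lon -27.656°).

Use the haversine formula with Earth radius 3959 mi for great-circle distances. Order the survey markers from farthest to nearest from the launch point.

Distances from the launch point:
Golf (lat 9.477°, lon -29.658°): 141.6 mi
Alpha (lat 12.365°, lon -26.931°): 131.8 mi
Foxtrot (lat 9.603°, lon -27.833°): 110.7 mi
Bravo (lat 12.479°, lon -27.656°): 107.2 mi
Echo (lat 11.694°, lon -29.440°): 81.6 mi
Delta (lat 11.712°, lon -27.429°): 77.7 mi
Charlie (lat 11.760°, lon -27.505°): 75.3 mi

Golf, Alpha, Foxtrot, Bravo, Echo, Delta, Charlie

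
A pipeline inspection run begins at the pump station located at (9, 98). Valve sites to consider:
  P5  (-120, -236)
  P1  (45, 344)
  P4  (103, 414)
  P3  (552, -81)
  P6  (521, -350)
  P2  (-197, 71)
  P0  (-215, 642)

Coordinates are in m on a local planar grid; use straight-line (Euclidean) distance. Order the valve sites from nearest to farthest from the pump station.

Computing each straight-line distance from (9, 98):
P2 (-197, 71): 207.8 m
P1 (45, 344): 248.6 m
P4 (103, 414): 329.7 m
P5 (-120, -236): 358.0 m
P3 (552, -81): 571.7 m
P0 (-215, 642): 588.3 m
P6 (521, -350): 680.3 m

P2, P1, P4, P5, P3, P0, P6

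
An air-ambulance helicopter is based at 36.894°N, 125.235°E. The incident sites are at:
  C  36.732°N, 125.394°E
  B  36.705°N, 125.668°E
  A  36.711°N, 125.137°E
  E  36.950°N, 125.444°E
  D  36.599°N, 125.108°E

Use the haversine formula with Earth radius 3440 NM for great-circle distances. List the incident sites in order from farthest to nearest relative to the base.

Distance from the base at 36.894°N, 125.235°E to each:
B 36.705°N, 125.668°E: 23.7 NM
D 36.599°N, 125.108°E: 18.7 NM
C 36.732°N, 125.394°E: 12.4 NM
A 36.711°N, 125.137°E: 12.0 NM
E 36.950°N, 125.444°E: 10.6 NM

B, D, C, A, E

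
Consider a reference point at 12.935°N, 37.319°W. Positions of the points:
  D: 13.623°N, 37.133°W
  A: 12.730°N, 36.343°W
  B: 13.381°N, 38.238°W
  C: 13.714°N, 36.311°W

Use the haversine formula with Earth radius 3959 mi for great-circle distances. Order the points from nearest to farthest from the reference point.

D, A, B, C

Distance from the reference point at 12.935°N, 37.319°W to each:
D 13.623°N, 37.133°W: 49.2 mi
A 12.730°N, 36.343°W: 67.3 mi
B 13.381°N, 38.238°W: 69.1 mi
C 13.714°N, 36.311°W: 86.5 mi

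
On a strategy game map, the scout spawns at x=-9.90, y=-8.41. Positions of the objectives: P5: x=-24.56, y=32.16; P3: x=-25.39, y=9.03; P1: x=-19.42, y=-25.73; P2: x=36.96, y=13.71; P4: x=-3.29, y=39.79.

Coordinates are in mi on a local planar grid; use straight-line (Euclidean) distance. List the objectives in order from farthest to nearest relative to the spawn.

P2, P4, P5, P3, P1

Distance from the spawn at x=-9.90, y=-8.41 to each:
P2 x=36.96, y=13.71: 51.8 mi
P4 x=-3.29, y=39.79: 48.7 mi
P5 x=-24.56, y=32.16: 43.1 mi
P3 x=-25.39, y=9.03: 23.3 mi
P1 x=-19.42, y=-25.73: 19.8 mi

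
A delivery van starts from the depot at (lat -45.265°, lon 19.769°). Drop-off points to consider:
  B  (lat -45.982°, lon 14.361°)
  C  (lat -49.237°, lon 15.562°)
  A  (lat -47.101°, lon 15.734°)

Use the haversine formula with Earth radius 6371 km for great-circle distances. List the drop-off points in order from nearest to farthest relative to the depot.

A, B, C

Computing each great-circle distance from (lat -45.265°, lon 19.769°):
A (lat -47.101°, lon 15.734°): 371.6 km
B (lat -45.982°, lon 14.361°): 428.0 km
C (lat -49.237°, lon 15.562°): 543.8 km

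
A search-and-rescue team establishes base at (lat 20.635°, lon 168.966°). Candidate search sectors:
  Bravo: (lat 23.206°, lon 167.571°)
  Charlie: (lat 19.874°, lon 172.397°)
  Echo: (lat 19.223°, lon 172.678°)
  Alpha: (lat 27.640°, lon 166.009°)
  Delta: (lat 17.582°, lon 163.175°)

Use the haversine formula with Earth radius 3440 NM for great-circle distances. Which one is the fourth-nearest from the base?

Delta

Distance to each, sorted:
Bravo: 172.8 NM
Charlie: 198.6 NM
Echo: 226.0 NM
Delta: 376.1 NM
Alpha: 450.6 NM
The fourth-nearest is Delta at 376.1 NM.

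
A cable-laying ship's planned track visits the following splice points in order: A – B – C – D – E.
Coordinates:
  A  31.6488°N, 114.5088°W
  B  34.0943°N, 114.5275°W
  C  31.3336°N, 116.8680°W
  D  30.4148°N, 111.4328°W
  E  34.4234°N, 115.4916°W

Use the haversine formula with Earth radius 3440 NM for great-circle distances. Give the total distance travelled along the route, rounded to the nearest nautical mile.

Leg distances:
A→B: 146.8 NM  (cumulative 146.8 NM)
B→C: 203.6 NM  (cumulative 350.4 NM)
C→D: 285.4 NM  (cumulative 635.8 NM)
D→E: 316.5 NM  (cumulative 952.4 NM)
Total route length ≈ 952 NM.

952 NM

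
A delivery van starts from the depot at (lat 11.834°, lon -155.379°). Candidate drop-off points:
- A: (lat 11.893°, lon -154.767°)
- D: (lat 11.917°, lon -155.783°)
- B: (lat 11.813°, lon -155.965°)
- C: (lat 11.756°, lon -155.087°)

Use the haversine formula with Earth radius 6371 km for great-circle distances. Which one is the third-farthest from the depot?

Distance to each, sorted:
A: 66.9 km
B: 63.8 km
D: 44.9 km
C: 32.9 km
The third-farthest is D at 44.9 km.

D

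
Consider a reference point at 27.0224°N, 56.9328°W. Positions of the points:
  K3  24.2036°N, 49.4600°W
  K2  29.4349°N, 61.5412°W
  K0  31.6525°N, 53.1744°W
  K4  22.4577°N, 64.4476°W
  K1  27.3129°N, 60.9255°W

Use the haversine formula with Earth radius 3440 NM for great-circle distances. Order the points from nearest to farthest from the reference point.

Computing each great-circle distance from 27.0224°N, 56.9328°W:
K1 27.3129°N, 60.9255°W: 214.0 NM
K2 29.4349°N, 61.5412°W: 283.5 NM
K0 31.6525°N, 53.1744°W: 340.5 NM
K3 24.2036°N, 49.4600°W: 438.4 NM
K4 22.4577°N, 64.4476°W: 492.8 NM

K1, K2, K0, K3, K4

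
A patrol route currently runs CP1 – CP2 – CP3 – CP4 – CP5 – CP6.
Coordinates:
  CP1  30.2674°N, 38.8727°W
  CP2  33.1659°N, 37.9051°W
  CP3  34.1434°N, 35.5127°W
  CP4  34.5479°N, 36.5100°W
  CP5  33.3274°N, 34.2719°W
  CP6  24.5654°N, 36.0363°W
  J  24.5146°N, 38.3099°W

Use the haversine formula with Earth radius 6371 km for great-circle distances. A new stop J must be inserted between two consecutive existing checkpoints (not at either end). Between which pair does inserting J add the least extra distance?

between CP5 and CP6

Added distance for inserting J between each consecutive pair:
CP1–CP2: 1269.8 km
CP2–CP3: 1820.4 km
CP3–CP4: 2131.4 km
CP4–CP5: 1937.6 km
CP5–CP6: 296.3 km
Smallest added distance is 296.3 km, inserting between CP5 and CP6.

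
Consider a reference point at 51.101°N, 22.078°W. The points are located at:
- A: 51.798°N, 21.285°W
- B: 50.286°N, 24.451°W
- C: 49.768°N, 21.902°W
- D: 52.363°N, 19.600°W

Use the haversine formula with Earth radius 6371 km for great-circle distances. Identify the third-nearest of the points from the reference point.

B

Distances from the reference point (51.101°N, 22.078°W):
A: 95.0 km
C: 148.7 km
B: 190.1 km
D: 220.9 km
The third-nearest is B at 190.1 km.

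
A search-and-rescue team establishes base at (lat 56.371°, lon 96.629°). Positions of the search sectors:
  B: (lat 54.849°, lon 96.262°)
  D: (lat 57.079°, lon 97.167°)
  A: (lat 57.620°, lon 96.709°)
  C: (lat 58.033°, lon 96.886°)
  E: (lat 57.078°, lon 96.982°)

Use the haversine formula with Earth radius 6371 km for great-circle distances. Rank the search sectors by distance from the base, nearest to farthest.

E, D, A, B, C

Distances from the base:
E (lat 57.078°, lon 96.982°): 81.5 km
D (lat 57.079°, lon 97.167°): 85.3 km
A (lat 57.620°, lon 96.709°): 139.0 km
B (lat 54.849°, lon 96.262°): 170.8 km
C (lat 58.033°, lon 96.886°): 185.5 km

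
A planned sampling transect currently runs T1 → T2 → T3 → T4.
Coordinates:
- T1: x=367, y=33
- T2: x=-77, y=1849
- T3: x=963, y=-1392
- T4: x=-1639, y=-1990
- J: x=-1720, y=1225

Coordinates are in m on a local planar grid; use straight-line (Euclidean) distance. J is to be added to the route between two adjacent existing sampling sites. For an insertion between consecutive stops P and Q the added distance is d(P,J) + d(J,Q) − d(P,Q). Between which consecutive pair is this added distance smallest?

between T2 and T3

Added distance for inserting J between each consecutive pair:
T1–T2: 2291.4 m
T2–T3: 2101.7 m
T3–T4: 4294.1 m
Smallest added distance is 2101.7 m, inserting between T2 and T3.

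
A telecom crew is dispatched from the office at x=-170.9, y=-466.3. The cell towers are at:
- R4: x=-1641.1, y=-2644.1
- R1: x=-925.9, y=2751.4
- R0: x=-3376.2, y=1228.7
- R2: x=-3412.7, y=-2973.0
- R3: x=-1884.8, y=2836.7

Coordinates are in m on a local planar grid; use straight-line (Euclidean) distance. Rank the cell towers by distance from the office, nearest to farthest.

Computing each straight-line distance from x=-170.9, y=-466.3:
R4 x=-1641.1, y=-2644.1: 2627.6 m
R1 x=-925.9, y=2751.4: 3305.1 m
R0 x=-3376.2, y=1228.7: 3625.9 m
R3 x=-1884.8, y=2836.7: 3721.2 m
R2 x=-3412.7, y=-2973.0: 4097.9 m

R4, R1, R0, R3, R2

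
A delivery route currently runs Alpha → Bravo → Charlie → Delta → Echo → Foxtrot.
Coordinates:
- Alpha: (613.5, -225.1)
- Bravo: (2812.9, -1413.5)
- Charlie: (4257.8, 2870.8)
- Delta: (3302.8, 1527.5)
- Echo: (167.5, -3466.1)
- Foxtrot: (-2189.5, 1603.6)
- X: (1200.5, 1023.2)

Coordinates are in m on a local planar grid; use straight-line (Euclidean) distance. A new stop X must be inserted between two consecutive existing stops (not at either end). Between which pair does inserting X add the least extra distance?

between Delta and Echo

Added distance for inserting X between each consecutive pair:
Alpha–Bravo: 1801.4 m
Bravo–Charlie: 1972.7 m
Charlie–Delta: 4086.0 m
Delta–Echo: 872.3 m
Echo–Foxtrot: 2455.1 m
Smallest added distance is 872.3 m, inserting between Delta and Echo.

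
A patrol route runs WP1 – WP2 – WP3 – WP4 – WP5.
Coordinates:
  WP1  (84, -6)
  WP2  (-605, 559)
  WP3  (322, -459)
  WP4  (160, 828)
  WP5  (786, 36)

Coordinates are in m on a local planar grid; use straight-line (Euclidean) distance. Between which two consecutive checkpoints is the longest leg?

WP2–WP3

Leg distances:
WP1→WP2: 891.0 m
WP2→WP3: 1376.8 m
WP3→WP4: 1297.2 m
WP4→WP5: 1009.5 m
The longest leg is WP2–WP3 at 1376.8 m.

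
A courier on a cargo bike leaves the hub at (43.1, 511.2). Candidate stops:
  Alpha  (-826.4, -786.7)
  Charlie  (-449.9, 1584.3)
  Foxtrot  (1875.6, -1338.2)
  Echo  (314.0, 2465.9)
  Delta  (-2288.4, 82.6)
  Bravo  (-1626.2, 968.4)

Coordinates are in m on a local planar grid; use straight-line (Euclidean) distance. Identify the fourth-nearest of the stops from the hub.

Distance to each, sorted:
Charlie: 1180.9 m
Alpha: 1562.2 m
Bravo: 1730.8 m
Echo: 1973.4 m
Delta: 2370.6 m
Foxtrot: 2603.5 m
The fourth-nearest is Echo at 1973.4 m.

Echo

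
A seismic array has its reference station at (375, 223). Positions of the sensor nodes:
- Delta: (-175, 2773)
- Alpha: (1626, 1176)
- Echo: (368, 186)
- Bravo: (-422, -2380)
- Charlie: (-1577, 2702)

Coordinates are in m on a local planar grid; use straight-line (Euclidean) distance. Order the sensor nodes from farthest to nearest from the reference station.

Computing each straight-line distance from (375, 223):
Charlie (-1577, 2702): 3155.3 m
Bravo (-422, -2380): 2722.3 m
Delta (-175, 2773): 2608.6 m
Alpha (1626, 1176): 1572.6 m
Echo (368, 186): 37.7 m

Charlie, Bravo, Delta, Alpha, Echo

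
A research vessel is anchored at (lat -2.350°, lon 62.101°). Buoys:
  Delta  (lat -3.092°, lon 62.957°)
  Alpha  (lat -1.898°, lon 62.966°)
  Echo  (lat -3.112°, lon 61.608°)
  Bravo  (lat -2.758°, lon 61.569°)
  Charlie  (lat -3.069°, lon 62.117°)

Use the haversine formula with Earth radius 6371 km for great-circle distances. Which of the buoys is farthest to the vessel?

Distance to each, sorted:
Delta: 125.9 km
Alpha: 108.5 km
Echo: 100.9 km
Charlie: 80.0 km
Bravo: 74.5 km
The farthest is Delta at 125.9 km.

Delta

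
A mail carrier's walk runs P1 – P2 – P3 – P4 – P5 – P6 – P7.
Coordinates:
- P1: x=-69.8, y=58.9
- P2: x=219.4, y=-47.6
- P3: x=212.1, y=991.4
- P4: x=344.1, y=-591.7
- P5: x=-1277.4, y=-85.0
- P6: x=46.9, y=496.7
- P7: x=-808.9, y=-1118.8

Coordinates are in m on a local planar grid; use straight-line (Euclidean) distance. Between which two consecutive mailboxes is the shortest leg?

Leg distances:
P1→P2: 308.2 m
P2→P3: 1039.0 m
P3→P4: 1588.6 m
P4→P5: 1698.8 m
P5→P6: 1446.4 m
P6→P7: 1828.2 m
The shortest leg is P1–P2 at 308.2 m.

P1–P2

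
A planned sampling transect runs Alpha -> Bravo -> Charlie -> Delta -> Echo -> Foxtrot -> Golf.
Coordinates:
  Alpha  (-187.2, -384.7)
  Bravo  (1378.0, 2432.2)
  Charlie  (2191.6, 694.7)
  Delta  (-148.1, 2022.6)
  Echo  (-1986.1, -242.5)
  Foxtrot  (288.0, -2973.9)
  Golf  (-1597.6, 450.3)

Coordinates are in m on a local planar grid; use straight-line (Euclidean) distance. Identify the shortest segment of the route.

Bravo–Charlie

Leg distances:
Alpha→Bravo: 3222.5 m
Bravo→Charlie: 1918.6 m
Charlie→Delta: 2690.3 m
Delta→Echo: 2917.0 m
Echo→Foxtrot: 3554.2 m
Foxtrot→Golf: 3909.0 m
The shortest leg is Bravo–Charlie at 1918.6 m.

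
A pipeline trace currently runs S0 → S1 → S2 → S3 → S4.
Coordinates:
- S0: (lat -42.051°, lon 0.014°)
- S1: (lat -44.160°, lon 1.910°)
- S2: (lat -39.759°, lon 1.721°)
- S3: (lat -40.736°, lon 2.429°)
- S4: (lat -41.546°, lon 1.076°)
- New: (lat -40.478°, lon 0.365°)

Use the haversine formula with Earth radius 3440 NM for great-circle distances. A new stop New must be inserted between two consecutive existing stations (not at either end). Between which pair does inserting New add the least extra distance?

between S1 and S2

Added distance for inserting New between each consecutive pair:
S0–S1: 175.8 NM
S1–S2: 42.8 NM
S2–S3: 104.1 NM
S3–S4: 89.0 NM
Smallest added distance is 42.8 NM, inserting between S1 and S2.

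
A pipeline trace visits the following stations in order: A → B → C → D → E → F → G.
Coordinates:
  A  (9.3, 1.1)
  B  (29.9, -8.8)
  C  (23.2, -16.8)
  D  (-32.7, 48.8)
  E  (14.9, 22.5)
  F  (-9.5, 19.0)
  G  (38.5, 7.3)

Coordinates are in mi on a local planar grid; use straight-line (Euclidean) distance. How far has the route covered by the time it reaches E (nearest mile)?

Leg distances:
A→B: 22.9 mi  (cumulative 22.9 mi)
B→C: 10.4 mi  (cumulative 33.3 mi)
C→D: 86.2 mi  (cumulative 119.5 mi)
D→E: 54.4 mi  (cumulative 173.9 mi)
Cumulative distance at E ≈ 174 mi.

174 mi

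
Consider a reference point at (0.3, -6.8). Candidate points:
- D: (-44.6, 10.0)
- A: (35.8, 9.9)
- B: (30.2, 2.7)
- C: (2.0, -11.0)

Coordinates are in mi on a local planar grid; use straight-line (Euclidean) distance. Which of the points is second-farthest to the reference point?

A

Distance to each, sorted:
D: 47.9 mi
A: 39.2 mi
B: 31.4 mi
C: 4.5 mi
The second-farthest is A at 39.2 mi.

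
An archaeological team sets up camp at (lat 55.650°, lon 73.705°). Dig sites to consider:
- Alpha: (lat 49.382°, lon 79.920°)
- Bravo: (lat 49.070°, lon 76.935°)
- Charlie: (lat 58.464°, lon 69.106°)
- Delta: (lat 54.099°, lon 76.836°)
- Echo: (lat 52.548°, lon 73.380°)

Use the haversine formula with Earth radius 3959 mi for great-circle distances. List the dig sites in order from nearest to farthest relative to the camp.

Delta, Echo, Charlie, Bravo, Alpha

Distances from the camp:
Delta (lat 54.099°, lon 76.836°): 164.2 mi
Echo (lat 52.548°, lon 73.380°): 214.7 mi
Charlie (lat 58.464°, lon 69.106°): 260.0 mi
Bravo (lat 49.070°, lon 76.935°): 474.5 mi
Alpha (lat 49.382°, lon 79.920°): 505.4 mi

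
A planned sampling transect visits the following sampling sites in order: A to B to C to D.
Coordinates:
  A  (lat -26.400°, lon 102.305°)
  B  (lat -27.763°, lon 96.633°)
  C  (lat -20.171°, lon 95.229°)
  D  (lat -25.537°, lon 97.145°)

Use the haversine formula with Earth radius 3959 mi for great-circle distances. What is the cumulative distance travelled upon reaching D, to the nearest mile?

1284 mi

Leg distances:
A→B: 361.4 mi  (cumulative 361.4 mi)
B→C: 532.0 mi  (cumulative 893.4 mi)
C→D: 390.3 mi  (cumulative 1283.7 mi)
Cumulative distance at D ≈ 1284 mi.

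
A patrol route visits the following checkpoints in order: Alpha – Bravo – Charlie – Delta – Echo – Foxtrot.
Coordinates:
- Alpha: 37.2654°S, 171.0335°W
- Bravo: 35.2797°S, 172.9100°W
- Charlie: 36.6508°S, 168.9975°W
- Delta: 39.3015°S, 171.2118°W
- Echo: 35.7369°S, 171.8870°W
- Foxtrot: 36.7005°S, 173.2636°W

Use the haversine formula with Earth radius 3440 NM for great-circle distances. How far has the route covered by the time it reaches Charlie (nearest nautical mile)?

357 NM

Leg distances:
Alpha→Bravo: 149.9 NM  (cumulative 149.9 NM)
Bravo→Charlie: 207.2 NM  (cumulative 357.0 NM)
Cumulative distance at Charlie ≈ 357 NM.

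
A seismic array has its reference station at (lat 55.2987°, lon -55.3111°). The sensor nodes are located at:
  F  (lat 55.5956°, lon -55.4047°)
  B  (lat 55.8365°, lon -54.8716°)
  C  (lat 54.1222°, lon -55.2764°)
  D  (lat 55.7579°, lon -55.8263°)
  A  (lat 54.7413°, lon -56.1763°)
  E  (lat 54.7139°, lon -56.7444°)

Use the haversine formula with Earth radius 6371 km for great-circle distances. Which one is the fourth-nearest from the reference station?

A

Distance to each, sorted:
F: 33.5 km
D: 60.5 km
B: 65.9 km
A: 83.0 km
E: 112.2 km
C: 130.8 km
The fourth-nearest is A at 83.0 km.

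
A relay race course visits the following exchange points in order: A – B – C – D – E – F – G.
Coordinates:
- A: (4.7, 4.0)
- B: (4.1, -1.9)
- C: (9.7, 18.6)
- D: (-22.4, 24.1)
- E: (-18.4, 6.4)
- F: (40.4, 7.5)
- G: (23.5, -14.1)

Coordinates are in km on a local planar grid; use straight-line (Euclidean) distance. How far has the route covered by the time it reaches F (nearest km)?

137 km

Leg distances:
A→B: 5.9 km  (cumulative 5.9 km)
B→C: 21.3 km  (cumulative 27.2 km)
C→D: 32.6 km  (cumulative 59.7 km)
D→E: 18.1 km  (cumulative 77.9 km)
E→F: 58.8 km  (cumulative 136.7 km)
Cumulative distance at F ≈ 137 km.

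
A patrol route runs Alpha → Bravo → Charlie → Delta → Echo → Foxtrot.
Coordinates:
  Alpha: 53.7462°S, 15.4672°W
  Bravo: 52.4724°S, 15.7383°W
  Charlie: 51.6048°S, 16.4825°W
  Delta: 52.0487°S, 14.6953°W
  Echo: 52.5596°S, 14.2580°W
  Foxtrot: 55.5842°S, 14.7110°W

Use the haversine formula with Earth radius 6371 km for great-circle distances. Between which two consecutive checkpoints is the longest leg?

Echo–Foxtrot

Leg distances:
Alpha→Bravo: 142.8 km
Bravo→Charlie: 109.1 km
Charlie→Delta: 132.4 km
Delta→Echo: 64.1 km
Echo→Foxtrot: 337.6 km
The longest leg is Echo–Foxtrot at 337.6 km.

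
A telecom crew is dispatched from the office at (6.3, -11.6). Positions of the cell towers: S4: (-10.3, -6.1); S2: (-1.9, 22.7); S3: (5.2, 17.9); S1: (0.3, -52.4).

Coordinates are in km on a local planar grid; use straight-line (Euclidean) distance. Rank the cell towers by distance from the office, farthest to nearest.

Distances from the office:
S1 (0.3, -52.4): 41.2 km
S2 (-1.9, 22.7): 35.3 km
S3 (5.2, 17.9): 29.5 km
S4 (-10.3, -6.1): 17.5 km

S1, S2, S3, S4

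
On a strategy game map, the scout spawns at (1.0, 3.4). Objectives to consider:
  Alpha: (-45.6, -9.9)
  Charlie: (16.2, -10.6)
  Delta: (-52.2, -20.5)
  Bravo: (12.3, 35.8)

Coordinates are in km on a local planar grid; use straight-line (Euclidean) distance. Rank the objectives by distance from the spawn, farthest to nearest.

Delta, Alpha, Bravo, Charlie

Computing each straight-line distance from (1.0, 3.4):
Delta (-52.2, -20.5): 58.3 km
Alpha (-45.6, -9.9): 48.5 km
Bravo (12.3, 35.8): 34.3 km
Charlie (16.2, -10.6): 20.7 km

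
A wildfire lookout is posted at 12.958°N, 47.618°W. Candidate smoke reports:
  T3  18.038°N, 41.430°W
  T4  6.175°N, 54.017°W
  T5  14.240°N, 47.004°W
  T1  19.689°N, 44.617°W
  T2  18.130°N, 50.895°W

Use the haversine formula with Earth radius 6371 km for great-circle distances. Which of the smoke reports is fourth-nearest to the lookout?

Distance to each, sorted:
T5: 157.2 km
T2: 673.7 km
T1: 814.0 km
T3: 870.8 km
T4: 1029.8 km
The fourth-nearest is T3 at 870.8 km.

T3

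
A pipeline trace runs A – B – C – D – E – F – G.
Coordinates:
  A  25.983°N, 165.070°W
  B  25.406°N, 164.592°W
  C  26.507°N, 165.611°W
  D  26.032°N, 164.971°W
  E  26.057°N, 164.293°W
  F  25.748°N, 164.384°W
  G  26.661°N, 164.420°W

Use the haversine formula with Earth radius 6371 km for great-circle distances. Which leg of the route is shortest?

E–F

Leg distances:
A→B: 80.1 km
B→C: 159.3 km
C→D: 82.8 km
D→E: 67.8 km
E→F: 35.5 km
F→G: 101.6 km
The shortest leg is E–F at 35.5 km.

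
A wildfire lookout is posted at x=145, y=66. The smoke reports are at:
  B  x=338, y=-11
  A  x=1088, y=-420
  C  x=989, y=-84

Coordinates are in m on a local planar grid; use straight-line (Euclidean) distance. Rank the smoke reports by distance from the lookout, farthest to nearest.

A, C, B

Computing each straight-line distance from x=145, y=66:
A x=1088, y=-420: 1060.9 m
C x=989, y=-84: 857.2 m
B x=338, y=-11: 207.8 m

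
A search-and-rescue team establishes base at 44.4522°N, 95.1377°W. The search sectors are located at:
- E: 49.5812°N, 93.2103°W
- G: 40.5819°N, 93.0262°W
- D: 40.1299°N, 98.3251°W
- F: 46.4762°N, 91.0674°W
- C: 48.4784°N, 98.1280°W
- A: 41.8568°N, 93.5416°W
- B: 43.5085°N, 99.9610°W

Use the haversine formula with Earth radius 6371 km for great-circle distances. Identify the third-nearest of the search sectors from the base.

B

Distance to each, sorted:
A: 316.3 km
F: 389.0 km
B: 399.9 km
G: 463.8 km
C: 502.8 km
D: 547.4 km
E: 588.7 km
The third-nearest is B at 399.9 km.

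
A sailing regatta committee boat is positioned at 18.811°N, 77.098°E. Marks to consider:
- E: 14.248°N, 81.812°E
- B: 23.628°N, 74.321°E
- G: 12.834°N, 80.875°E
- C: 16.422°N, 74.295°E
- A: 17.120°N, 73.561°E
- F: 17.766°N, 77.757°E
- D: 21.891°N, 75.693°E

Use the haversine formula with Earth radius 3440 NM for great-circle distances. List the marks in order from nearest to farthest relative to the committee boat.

F, D, C, A, B, E, G

Distances from the committee boat:
F 17.766°N, 77.757°E: 73.1 NM
D 21.891°N, 75.693°E: 201.1 NM
C 16.422°N, 74.295°E: 215.2 NM
A 17.120°N, 73.561°E: 226.1 NM
B 23.628°N, 74.321°E: 328.3 NM
E 14.248°N, 81.812°E: 385.5 NM
G 12.834°N, 80.875°E: 419.9 NM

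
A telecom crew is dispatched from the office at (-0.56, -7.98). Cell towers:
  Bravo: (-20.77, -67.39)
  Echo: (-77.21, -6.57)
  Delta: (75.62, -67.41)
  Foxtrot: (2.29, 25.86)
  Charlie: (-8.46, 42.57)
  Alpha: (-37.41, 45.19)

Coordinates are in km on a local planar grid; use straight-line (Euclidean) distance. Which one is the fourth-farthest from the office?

Distance to each, sorted:
Delta: 96.6 km
Echo: 76.7 km
Alpha: 64.7 km
Bravo: 62.8 km
Charlie: 51.2 km
Foxtrot: 34.0 km
The fourth-farthest is Bravo at 62.8 km.

Bravo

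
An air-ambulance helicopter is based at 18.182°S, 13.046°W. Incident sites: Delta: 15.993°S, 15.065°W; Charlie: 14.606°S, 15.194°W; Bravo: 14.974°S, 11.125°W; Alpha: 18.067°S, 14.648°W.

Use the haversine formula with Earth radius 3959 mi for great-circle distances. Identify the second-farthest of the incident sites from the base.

Bravo

Distances from the base (18.182°S, 13.046°W):
Charlie: 285.2 mi
Bravo: 255.6 mi
Delta: 201.6 mi
Alpha: 105.5 mi
The second-farthest is Bravo at 255.6 mi.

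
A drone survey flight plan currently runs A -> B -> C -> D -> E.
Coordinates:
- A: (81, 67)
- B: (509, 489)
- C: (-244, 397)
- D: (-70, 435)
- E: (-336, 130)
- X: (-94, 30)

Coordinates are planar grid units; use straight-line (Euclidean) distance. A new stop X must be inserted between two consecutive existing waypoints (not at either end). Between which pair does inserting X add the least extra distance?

Added distance for inserting X between each consecutive pair:
A–B: 335.6
B–C: 395.7
C–D: 624.1
D–E: 262.9
Smallest added distance is 262.9, inserting between D and E.

between D and E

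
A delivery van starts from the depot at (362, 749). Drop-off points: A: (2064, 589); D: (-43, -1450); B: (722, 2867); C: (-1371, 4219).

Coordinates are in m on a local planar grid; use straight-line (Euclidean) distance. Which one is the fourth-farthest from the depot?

Distances from the depot ((362, 749)):
C: 3878.7 m
D: 2236.0 m
B: 2148.4 m
A: 1709.5 m
The fourth-farthest is A at 1709.5 m.

A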